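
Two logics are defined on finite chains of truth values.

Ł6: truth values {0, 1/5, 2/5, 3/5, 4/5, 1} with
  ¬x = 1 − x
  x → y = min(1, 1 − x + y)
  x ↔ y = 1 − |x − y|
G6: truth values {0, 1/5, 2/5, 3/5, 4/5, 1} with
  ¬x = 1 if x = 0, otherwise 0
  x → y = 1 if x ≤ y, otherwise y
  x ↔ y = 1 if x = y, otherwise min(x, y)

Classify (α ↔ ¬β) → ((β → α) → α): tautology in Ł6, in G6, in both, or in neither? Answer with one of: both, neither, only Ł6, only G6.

In Ł6: at α = 1/5, β = 1/5 the value is 4/5 — not a tautology.
In G6: every assignment gives 1 — tautology.

only G6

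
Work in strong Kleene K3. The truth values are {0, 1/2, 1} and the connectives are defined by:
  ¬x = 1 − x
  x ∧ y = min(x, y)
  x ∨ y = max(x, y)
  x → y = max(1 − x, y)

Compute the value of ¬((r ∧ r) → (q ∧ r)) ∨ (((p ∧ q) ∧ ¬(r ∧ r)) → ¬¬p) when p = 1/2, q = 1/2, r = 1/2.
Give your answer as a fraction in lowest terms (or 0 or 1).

1/2

r ∧ r = 1/2 ∧ 1/2 = 1/2
q ∧ r = 1/2 ∧ 1/2 = 1/2
(r ∧ r) → (q ∧ r) = 1/2 → 1/2 = 1/2
¬((r ∧ r) → (q ∧ r)) = ¬1/2 = 1/2
p ∧ q = 1/2 ∧ 1/2 = 1/2
r ∧ r = 1/2 ∧ 1/2 = 1/2
¬(r ∧ r) = ¬1/2 = 1/2
(p ∧ q) ∧ ¬(r ∧ r) = 1/2 ∧ 1/2 = 1/2
¬p = ¬1/2 = 1/2
¬¬p = ¬1/2 = 1/2
((p ∧ q) ∧ ¬(r ∧ r)) → ¬¬p = 1/2 → 1/2 = 1/2
¬((r ∧ r) → (q ∧ r)) ∨ (((p ∧ q) ∧ ¬(r ∧ r)) → ¬¬p) = 1/2 ∨ 1/2 = 1/2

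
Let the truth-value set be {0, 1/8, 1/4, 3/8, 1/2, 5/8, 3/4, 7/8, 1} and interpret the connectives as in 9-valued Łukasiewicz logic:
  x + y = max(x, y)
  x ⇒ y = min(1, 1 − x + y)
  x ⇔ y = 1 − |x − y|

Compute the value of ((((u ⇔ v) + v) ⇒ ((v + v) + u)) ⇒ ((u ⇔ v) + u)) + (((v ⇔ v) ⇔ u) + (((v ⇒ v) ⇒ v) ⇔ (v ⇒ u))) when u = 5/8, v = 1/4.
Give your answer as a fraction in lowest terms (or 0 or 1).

5/8

u ⇔ v = 5/8 ⇔ 1/4 = 5/8
(u ⇔ v) + v = 5/8 + 1/4 = 5/8
v + v = 1/4 + 1/4 = 1/4
(v + v) + u = 1/4 + 5/8 = 5/8
((u ⇔ v) + v) ⇒ ((v + v) + u) = 5/8 ⇒ 5/8 = 1
u ⇔ v = 5/8 ⇔ 1/4 = 5/8
(u ⇔ v) + u = 5/8 + 5/8 = 5/8
(((u ⇔ v) + v) ⇒ ((v + v) + u)) ⇒ ((u ⇔ v) + u) = 1 ⇒ 5/8 = 5/8
v ⇔ v = 1/4 ⇔ 1/4 = 1
(v ⇔ v) ⇔ u = 1 ⇔ 5/8 = 5/8
v ⇒ v = 1/4 ⇒ 1/4 = 1
(v ⇒ v) ⇒ v = 1 ⇒ 1/4 = 1/4
v ⇒ u = 1/4 ⇒ 5/8 = 1
((v ⇒ v) ⇒ v) ⇔ (v ⇒ u) = 1/4 ⇔ 1 = 1/4
((v ⇔ v) ⇔ u) + (((v ⇒ v) ⇒ v) ⇔ (v ⇒ u)) = 5/8 + 1/4 = 5/8
((((u ⇔ v) + v) ⇒ ((v + v) + u)) ⇒ ((u ⇔ v) + u)) + (((v ⇔ v) ⇔ u) + (((v ⇒ v) ⇒ v) ⇔ (v ⇒ u))) = 5/8 + 5/8 = 5/8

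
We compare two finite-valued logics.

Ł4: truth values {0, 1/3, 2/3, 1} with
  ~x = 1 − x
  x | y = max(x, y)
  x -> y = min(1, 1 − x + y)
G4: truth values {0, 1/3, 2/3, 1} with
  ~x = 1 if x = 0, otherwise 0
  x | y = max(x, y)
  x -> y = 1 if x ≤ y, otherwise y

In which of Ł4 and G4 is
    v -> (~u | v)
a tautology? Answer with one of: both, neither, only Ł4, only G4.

In Ł4: every assignment gives 1 — tautology.
In G4: every assignment gives 1 — tautology.

both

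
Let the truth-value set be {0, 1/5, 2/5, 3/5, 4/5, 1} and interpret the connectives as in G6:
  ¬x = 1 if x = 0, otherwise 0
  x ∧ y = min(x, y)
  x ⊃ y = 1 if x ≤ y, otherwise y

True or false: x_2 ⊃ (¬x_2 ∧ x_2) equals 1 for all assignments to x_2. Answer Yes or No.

Counterexample: take x_2 = 1/5.
¬x_2 = ¬1/5 = 0
¬x_2 ∧ x_2 = 0 ∧ 1/5 = 0
x_2 ⊃ (¬x_2 ∧ x_2) = 1/5 ⊃ 0 = 0
This gives 0 ≠ 1.

No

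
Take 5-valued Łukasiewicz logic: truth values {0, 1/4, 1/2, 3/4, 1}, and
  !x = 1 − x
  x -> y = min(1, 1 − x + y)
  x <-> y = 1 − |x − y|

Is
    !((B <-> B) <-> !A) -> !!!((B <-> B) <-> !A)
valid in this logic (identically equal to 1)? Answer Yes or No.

At A = 1/4, B = 1/4, for instance:
B <-> B = 1/4 <-> 1/4 = 1
!A = !1/4 = 3/4
(B <-> B) <-> !A = 1 <-> 3/4 = 3/4
!((B <-> B) <-> !A) = !3/4 = 1/4
!!((B <-> B) <-> !A) = !1/4 = 3/4
!!!((B <-> B) <-> !A) = !3/4 = 1/4
!((B <-> B) <-> !A) -> !!!((B <-> B) <-> !A) = 1/4 -> 1/4 = 1
and checking the remaining 24 assignments likewise gives ≥ 1 in every case.

Yes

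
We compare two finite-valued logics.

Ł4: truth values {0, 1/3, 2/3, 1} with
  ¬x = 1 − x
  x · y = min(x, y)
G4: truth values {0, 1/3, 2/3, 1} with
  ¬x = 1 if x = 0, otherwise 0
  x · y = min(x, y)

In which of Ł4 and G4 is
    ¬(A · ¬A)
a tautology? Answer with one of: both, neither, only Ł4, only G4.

In Ł4: at A = 1/3 the value is 2/3 — not a tautology.
In G4: every assignment gives 1 — tautology.

only G4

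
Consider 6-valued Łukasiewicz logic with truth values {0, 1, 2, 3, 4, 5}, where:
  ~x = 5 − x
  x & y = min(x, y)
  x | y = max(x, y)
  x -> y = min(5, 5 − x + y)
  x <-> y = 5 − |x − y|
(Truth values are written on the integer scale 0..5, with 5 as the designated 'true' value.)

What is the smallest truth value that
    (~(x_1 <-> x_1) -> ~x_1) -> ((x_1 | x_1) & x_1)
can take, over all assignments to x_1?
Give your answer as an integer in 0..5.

0

Take x_1 = 0:
x_1 <-> x_1 = 0 <-> 0 = 5
~(x_1 <-> x_1) = ~5 = 0
~x_1 = ~0 = 5
~(x_1 <-> x_1) -> ~x_1 = 0 -> 5 = 5
x_1 | x_1 = 0 | 0 = 0
(x_1 | x_1) & x_1 = 0 & 0 = 0
(~(x_1 <-> x_1) -> ~x_1) -> ((x_1 | x_1) & x_1) = 5 -> 0 = 0
No assignment yields a value below 0, so this is the minimum.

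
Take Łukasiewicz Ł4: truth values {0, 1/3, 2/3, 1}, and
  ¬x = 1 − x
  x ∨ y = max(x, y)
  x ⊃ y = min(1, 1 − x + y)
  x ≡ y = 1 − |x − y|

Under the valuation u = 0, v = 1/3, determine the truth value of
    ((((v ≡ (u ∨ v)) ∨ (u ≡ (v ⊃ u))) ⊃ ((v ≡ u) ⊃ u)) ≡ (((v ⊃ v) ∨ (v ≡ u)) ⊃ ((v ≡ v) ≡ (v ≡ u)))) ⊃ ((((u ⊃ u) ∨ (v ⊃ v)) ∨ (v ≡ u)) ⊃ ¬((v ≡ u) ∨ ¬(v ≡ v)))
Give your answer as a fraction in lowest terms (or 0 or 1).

u ∨ v = 0 ∨ 1/3 = 1/3
v ≡ (u ∨ v) = 1/3 ≡ 1/3 = 1
v ⊃ u = 1/3 ⊃ 0 = 2/3
u ≡ (v ⊃ u) = 0 ≡ 2/3 = 1/3
(v ≡ (u ∨ v)) ∨ (u ≡ (v ⊃ u)) = 1 ∨ 1/3 = 1
v ≡ u = 1/3 ≡ 0 = 2/3
(v ≡ u) ⊃ u = 2/3 ⊃ 0 = 1/3
((v ≡ (u ∨ v)) ∨ (u ≡ (v ⊃ u))) ⊃ ((v ≡ u) ⊃ u) = 1 ⊃ 1/3 = 1/3
v ⊃ v = 1/3 ⊃ 1/3 = 1
v ≡ u = 1/3 ≡ 0 = 2/3
(v ⊃ v) ∨ (v ≡ u) = 1 ∨ 2/3 = 1
v ≡ v = 1/3 ≡ 1/3 = 1
v ≡ u = 1/3 ≡ 0 = 2/3
(v ≡ v) ≡ (v ≡ u) = 1 ≡ 2/3 = 2/3
((v ⊃ v) ∨ (v ≡ u)) ⊃ ((v ≡ v) ≡ (v ≡ u)) = 1 ⊃ 2/3 = 2/3
(((v ≡ (u ∨ v)) ∨ (u ≡ (v ⊃ u))) ⊃ ((v ≡ u) ⊃ u)) ≡ (((v ⊃ v) ∨ (v ≡ u)) ⊃ ((v ≡ v) ≡ (v ≡ u))) = 1/3 ≡ 2/3 = 2/3
u ⊃ u = 0 ⊃ 0 = 1
v ⊃ v = 1/3 ⊃ 1/3 = 1
(u ⊃ u) ∨ (v ⊃ v) = 1 ∨ 1 = 1
v ≡ u = 1/3 ≡ 0 = 2/3
((u ⊃ u) ∨ (v ⊃ v)) ∨ (v ≡ u) = 1 ∨ 2/3 = 1
v ≡ u = 1/3 ≡ 0 = 2/3
v ≡ v = 1/3 ≡ 1/3 = 1
¬(v ≡ v) = ¬1 = 0
(v ≡ u) ∨ ¬(v ≡ v) = 2/3 ∨ 0 = 2/3
¬((v ≡ u) ∨ ¬(v ≡ v)) = ¬2/3 = 1/3
(((u ⊃ u) ∨ (v ⊃ v)) ∨ (v ≡ u)) ⊃ ¬((v ≡ u) ∨ ¬(v ≡ v)) = 1 ⊃ 1/3 = 1/3
((((v ≡ (u ∨ v)) ∨ (u ≡ (v ⊃ u))) ⊃ ((v ≡ u) ⊃ u)) ≡ (((v ⊃ v) ∨ (v ≡ u)) ⊃ ((v ≡ v) ≡ (v ≡ u)))) ⊃ ((((u ⊃ u) ∨ (v ⊃ v)) ∨ (v ≡ u)) ⊃ ¬((v ≡ u) ∨ ¬(v ≡ v))) = 2/3 ⊃ 1/3 = 2/3

2/3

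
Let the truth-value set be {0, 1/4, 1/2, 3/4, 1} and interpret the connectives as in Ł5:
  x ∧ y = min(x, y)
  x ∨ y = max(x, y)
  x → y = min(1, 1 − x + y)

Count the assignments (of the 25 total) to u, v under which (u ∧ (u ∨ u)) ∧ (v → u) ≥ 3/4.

value 1: 5 assignments (counts)
value 3/4: 5 assignments (counts)
value 1/2: 5 assignments
value 1/4: 5 assignments
value 0: 5 assignments
So 10 of the 25 assignments meet the threshold.

10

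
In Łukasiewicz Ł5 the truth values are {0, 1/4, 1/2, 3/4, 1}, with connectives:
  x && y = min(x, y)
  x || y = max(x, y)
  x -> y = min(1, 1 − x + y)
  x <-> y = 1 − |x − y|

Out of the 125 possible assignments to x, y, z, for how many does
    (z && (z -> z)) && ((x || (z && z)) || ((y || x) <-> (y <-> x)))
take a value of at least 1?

25

value 1: 25 assignments (counts)
value 3/4: 25 assignments
value 1/2: 25 assignments
value 1/4: 25 assignments
value 0: 25 assignments
So 25 of the 125 assignments meet the threshold.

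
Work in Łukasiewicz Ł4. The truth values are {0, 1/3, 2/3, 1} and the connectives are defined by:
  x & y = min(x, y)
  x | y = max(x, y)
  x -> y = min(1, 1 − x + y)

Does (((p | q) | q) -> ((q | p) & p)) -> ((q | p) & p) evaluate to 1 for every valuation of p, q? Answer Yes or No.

No

Counterexample: take p = 0, q = 0.
p | q = 0 | 0 = 0
(p | q) | q = 0 | 0 = 0
q | p = 0 | 0 = 0
(q | p) & p = 0 & 0 = 0
((p | q) | q) -> ((q | p) & p) = 0 -> 0 = 1
(((p | q) | q) -> ((q | p) & p)) -> ((q | p) & p) = 1 -> 0 = 0
This gives 0 ≠ 1.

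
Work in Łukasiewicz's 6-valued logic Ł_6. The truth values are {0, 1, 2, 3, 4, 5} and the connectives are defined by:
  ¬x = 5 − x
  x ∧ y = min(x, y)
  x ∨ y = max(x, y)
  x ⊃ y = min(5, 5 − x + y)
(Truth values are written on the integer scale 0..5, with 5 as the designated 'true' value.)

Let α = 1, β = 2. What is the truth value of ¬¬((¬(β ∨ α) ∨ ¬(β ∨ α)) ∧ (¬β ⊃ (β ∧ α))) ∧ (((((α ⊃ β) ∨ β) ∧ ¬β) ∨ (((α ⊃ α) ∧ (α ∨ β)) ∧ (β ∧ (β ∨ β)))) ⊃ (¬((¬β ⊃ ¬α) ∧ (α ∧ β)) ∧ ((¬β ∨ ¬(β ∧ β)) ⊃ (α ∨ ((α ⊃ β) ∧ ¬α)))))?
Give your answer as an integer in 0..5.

3

β ∨ α = 2 ∨ 1 = 2
¬(β ∨ α) = ¬2 = 3
β ∨ α = 2 ∨ 1 = 2
¬(β ∨ α) = ¬2 = 3
¬(β ∨ α) ∨ ¬(β ∨ α) = 3 ∨ 3 = 3
¬β = ¬2 = 3
β ∧ α = 2 ∧ 1 = 1
¬β ⊃ (β ∧ α) = 3 ⊃ 1 = 3
(¬(β ∨ α) ∨ ¬(β ∨ α)) ∧ (¬β ⊃ (β ∧ α)) = 3 ∧ 3 = 3
¬((¬(β ∨ α) ∨ ¬(β ∨ α)) ∧ (¬β ⊃ (β ∧ α))) = ¬3 = 2
¬¬((¬(β ∨ α) ∨ ¬(β ∨ α)) ∧ (¬β ⊃ (β ∧ α))) = ¬2 = 3
α ⊃ β = 1 ⊃ 2 = 5
(α ⊃ β) ∨ β = 5 ∨ 2 = 5
¬β = ¬2 = 3
((α ⊃ β) ∨ β) ∧ ¬β = 5 ∧ 3 = 3
α ⊃ α = 1 ⊃ 1 = 5
α ∨ β = 1 ∨ 2 = 2
(α ⊃ α) ∧ (α ∨ β) = 5 ∧ 2 = 2
β ∨ β = 2 ∨ 2 = 2
β ∧ (β ∨ β) = 2 ∧ 2 = 2
((α ⊃ α) ∧ (α ∨ β)) ∧ (β ∧ (β ∨ β)) = 2 ∧ 2 = 2
(((α ⊃ β) ∨ β) ∧ ¬β) ∨ (((α ⊃ α) ∧ (α ∨ β)) ∧ (β ∧ (β ∨ β))) = 3 ∨ 2 = 3
¬β = ¬2 = 3
¬α = ¬1 = 4
¬β ⊃ ¬α = 3 ⊃ 4 = 5
α ∧ β = 1 ∧ 2 = 1
(¬β ⊃ ¬α) ∧ (α ∧ β) = 5 ∧ 1 = 1
¬((¬β ⊃ ¬α) ∧ (α ∧ β)) = ¬1 = 4
¬β = ¬2 = 3
β ∧ β = 2 ∧ 2 = 2
¬(β ∧ β) = ¬2 = 3
¬β ∨ ¬(β ∧ β) = 3 ∨ 3 = 3
α ⊃ β = 1 ⊃ 2 = 5
¬α = ¬1 = 4
(α ⊃ β) ∧ ¬α = 5 ∧ 4 = 4
α ∨ ((α ⊃ β) ∧ ¬α) = 1 ∨ 4 = 4
(¬β ∨ ¬(β ∧ β)) ⊃ (α ∨ ((α ⊃ β) ∧ ¬α)) = 3 ⊃ 4 = 5
¬((¬β ⊃ ¬α) ∧ (α ∧ β)) ∧ ((¬β ∨ ¬(β ∧ β)) ⊃ (α ∨ ((α ⊃ β) ∧ ¬α))) = 4 ∧ 5 = 4
((((α ⊃ β) ∨ β) ∧ ¬β) ∨ (((α ⊃ α) ∧ (α ∨ β)) ∧ (β ∧ (β ∨ β)))) ⊃ (¬((¬β ⊃ ¬α) ∧ (α ∧ β)) ∧ ((¬β ∨ ¬(β ∧ β)) ⊃ (α ∨ ((α ⊃ β) ∧ ¬α)))) = 3 ⊃ 4 = 5
¬¬((¬(β ∨ α) ∨ ¬(β ∨ α)) ∧ (¬β ⊃ (β ∧ α))) ∧ (((((α ⊃ β) ∨ β) ∧ ¬β) ∨ (((α ⊃ α) ∧ (α ∨ β)) ∧ (β ∧ (β ∨ β)))) ⊃ (¬((¬β ⊃ ¬α) ∧ (α ∧ β)) ∧ ((¬β ∨ ¬(β ∧ β)) ⊃ (α ∨ ((α ⊃ β) ∧ ¬α))))) = 3 ∧ 5 = 3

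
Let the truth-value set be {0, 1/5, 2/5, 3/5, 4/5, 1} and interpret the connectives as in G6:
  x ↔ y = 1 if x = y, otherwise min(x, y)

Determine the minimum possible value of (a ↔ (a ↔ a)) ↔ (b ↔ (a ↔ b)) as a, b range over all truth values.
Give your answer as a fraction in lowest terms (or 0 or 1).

1/5

Take a = 1/5, b = 0:
a ↔ a = 1/5 ↔ 1/5 = 1
a ↔ (a ↔ a) = 1/5 ↔ 1 = 1/5
a ↔ b = 1/5 ↔ 0 = 0
b ↔ (a ↔ b) = 0 ↔ 0 = 1
(a ↔ (a ↔ a)) ↔ (b ↔ (a ↔ b)) = 1/5 ↔ 1 = 1/5
No assignment yields a value below 1/5, so this is the minimum.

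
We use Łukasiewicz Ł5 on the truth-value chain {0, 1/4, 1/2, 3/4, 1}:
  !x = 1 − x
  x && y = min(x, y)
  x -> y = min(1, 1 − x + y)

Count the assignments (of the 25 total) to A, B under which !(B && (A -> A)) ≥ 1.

value 1: 5 assignments (counts)
value 3/4: 5 assignments
value 1/2: 5 assignments
value 1/4: 5 assignments
value 0: 5 assignments
So 5 of the 25 assignments meet the threshold.

5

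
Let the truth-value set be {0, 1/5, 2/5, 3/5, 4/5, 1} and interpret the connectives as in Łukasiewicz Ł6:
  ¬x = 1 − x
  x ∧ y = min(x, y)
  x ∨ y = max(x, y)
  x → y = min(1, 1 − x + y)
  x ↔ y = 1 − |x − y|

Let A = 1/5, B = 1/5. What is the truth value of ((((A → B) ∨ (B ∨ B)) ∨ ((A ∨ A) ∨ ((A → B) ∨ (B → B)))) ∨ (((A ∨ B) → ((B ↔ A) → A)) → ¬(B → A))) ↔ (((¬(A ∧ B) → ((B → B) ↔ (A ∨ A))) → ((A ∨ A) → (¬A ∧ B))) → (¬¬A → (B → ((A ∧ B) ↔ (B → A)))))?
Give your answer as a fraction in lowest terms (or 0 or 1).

A → B = 1/5 → 1/5 = 1
B ∨ B = 1/5 ∨ 1/5 = 1/5
(A → B) ∨ (B ∨ B) = 1 ∨ 1/5 = 1
A ∨ A = 1/5 ∨ 1/5 = 1/5
A → B = 1/5 → 1/5 = 1
B → B = 1/5 → 1/5 = 1
(A → B) ∨ (B → B) = 1 ∨ 1 = 1
(A ∨ A) ∨ ((A → B) ∨ (B → B)) = 1/5 ∨ 1 = 1
((A → B) ∨ (B ∨ B)) ∨ ((A ∨ A) ∨ ((A → B) ∨ (B → B))) = 1 ∨ 1 = 1
A ∨ B = 1/5 ∨ 1/5 = 1/5
B ↔ A = 1/5 ↔ 1/5 = 1
(B ↔ A) → A = 1 → 1/5 = 1/5
(A ∨ B) → ((B ↔ A) → A) = 1/5 → 1/5 = 1
B → A = 1/5 → 1/5 = 1
¬(B → A) = ¬1 = 0
((A ∨ B) → ((B ↔ A) → A)) → ¬(B → A) = 1 → 0 = 0
(((A → B) ∨ (B ∨ B)) ∨ ((A ∨ A) ∨ ((A → B) ∨ (B → B)))) ∨ (((A ∨ B) → ((B ↔ A) → A)) → ¬(B → A)) = 1 ∨ 0 = 1
A ∧ B = 1/5 ∧ 1/5 = 1/5
¬(A ∧ B) = ¬1/5 = 4/5
B → B = 1/5 → 1/5 = 1
A ∨ A = 1/5 ∨ 1/5 = 1/5
(B → B) ↔ (A ∨ A) = 1 ↔ 1/5 = 1/5
¬(A ∧ B) → ((B → B) ↔ (A ∨ A)) = 4/5 → 1/5 = 2/5
A ∨ A = 1/5 ∨ 1/5 = 1/5
¬A = ¬1/5 = 4/5
¬A ∧ B = 4/5 ∧ 1/5 = 1/5
(A ∨ A) → (¬A ∧ B) = 1/5 → 1/5 = 1
(¬(A ∧ B) → ((B → B) ↔ (A ∨ A))) → ((A ∨ A) → (¬A ∧ B)) = 2/5 → 1 = 1
¬A = ¬1/5 = 4/5
¬¬A = ¬4/5 = 1/5
A ∧ B = 1/5 ∧ 1/5 = 1/5
B → A = 1/5 → 1/5 = 1
(A ∧ B) ↔ (B → A) = 1/5 ↔ 1 = 1/5
B → ((A ∧ B) ↔ (B → A)) = 1/5 → 1/5 = 1
¬¬A → (B → ((A ∧ B) ↔ (B → A))) = 1/5 → 1 = 1
((¬(A ∧ B) → ((B → B) ↔ (A ∨ A))) → ((A ∨ A) → (¬A ∧ B))) → (¬¬A → (B → ((A ∧ B) ↔ (B → A)))) = 1 → 1 = 1
((((A → B) ∨ (B ∨ B)) ∨ ((A ∨ A) ∨ ((A → B) ∨ (B → B)))) ∨ (((A ∨ B) → ((B ↔ A) → A)) → ¬(B → A))) ↔ (((¬(A ∧ B) → ((B → B) ↔ (A ∨ A))) → ((A ∨ A) → (¬A ∧ B))) → (¬¬A → (B → ((A ∧ B) ↔ (B → A))))) = 1 ↔ 1 = 1

1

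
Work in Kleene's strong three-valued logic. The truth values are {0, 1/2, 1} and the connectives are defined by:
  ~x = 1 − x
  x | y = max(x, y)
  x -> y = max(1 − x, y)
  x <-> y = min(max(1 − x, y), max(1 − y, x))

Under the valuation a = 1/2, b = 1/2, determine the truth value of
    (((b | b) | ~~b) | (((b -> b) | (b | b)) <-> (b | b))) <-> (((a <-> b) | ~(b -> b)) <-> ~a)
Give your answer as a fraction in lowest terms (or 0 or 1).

b | b = 1/2 | 1/2 = 1/2
~b = ~1/2 = 1/2
~~b = ~1/2 = 1/2
(b | b) | ~~b = 1/2 | 1/2 = 1/2
b -> b = 1/2 -> 1/2 = 1/2
b | b = 1/2 | 1/2 = 1/2
(b -> b) | (b | b) = 1/2 | 1/2 = 1/2
b | b = 1/2 | 1/2 = 1/2
((b -> b) | (b | b)) <-> (b | b) = 1/2 <-> 1/2 = 1/2
((b | b) | ~~b) | (((b -> b) | (b | b)) <-> (b | b)) = 1/2 | 1/2 = 1/2
a <-> b = 1/2 <-> 1/2 = 1/2
b -> b = 1/2 -> 1/2 = 1/2
~(b -> b) = ~1/2 = 1/2
(a <-> b) | ~(b -> b) = 1/2 | 1/2 = 1/2
~a = ~1/2 = 1/2
((a <-> b) | ~(b -> b)) <-> ~a = 1/2 <-> 1/2 = 1/2
(((b | b) | ~~b) | (((b -> b) | (b | b)) <-> (b | b))) <-> (((a <-> b) | ~(b -> b)) <-> ~a) = 1/2 <-> 1/2 = 1/2

1/2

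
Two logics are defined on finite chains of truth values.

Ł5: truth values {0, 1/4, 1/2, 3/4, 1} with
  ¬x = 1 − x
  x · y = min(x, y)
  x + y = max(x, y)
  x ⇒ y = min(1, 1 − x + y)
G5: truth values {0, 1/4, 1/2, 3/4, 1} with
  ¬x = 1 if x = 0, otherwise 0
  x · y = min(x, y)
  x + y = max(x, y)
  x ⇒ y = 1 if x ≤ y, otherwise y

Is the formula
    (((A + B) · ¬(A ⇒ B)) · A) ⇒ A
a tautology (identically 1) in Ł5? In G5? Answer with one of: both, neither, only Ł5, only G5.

both

In Ł5: every assignment gives 1 — tautology.
In G5: every assignment gives 1 — tautology.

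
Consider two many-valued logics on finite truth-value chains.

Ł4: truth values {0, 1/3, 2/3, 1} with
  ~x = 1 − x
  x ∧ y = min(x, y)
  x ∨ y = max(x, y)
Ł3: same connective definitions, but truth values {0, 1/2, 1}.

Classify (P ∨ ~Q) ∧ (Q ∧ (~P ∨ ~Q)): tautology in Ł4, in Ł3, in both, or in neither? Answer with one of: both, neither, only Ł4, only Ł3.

neither

In Ł4: at P = 0, Q = 0 the value is 0 — not a tautology.
In Ł3: at P = 0, Q = 0 the value is 0 — not a tautology.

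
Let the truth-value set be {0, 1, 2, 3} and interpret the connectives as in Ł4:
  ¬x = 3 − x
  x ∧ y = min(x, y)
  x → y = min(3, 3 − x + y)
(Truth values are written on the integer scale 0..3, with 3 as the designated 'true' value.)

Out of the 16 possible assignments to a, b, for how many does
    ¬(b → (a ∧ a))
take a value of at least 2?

a = 0, b = 0 ↦ 0  <
a = 0, b = 1 ↦ 1  <
a = 0, b = 2 ↦ 2  ≥
a = 0, b = 3 ↦ 3  ≥
a = 1, b = 0 ↦ 0  <
a = 1, b = 1 ↦ 0  <
a = 1, b = 2 ↦ 1  <
a = 1, b = 3 ↦ 2  ≥
a = 2, b = 0 ↦ 0  <
a = 2, b = 1 ↦ 0  <
a = 2, b = 2 ↦ 0  <
a = 2, b = 3 ↦ 1  <
a = 3, b = 0 ↦ 0  <
a = 3, b = 1 ↦ 0  <
a = 3, b = 2 ↦ 0  <
a = 3, b = 3 ↦ 0  <
So 3 of the 16 assignments meet the threshold.

3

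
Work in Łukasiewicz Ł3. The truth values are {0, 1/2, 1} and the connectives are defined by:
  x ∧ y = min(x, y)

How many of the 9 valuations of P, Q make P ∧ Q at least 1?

1

P = 0, Q = 0 ↦ 0  <
P = 0, Q = 1/2 ↦ 0  <
P = 0, Q = 1 ↦ 0  <
P = 1/2, Q = 0 ↦ 0  <
P = 1/2, Q = 1/2 ↦ 1/2  <
P = 1/2, Q = 1 ↦ 1/2  <
P = 1, Q = 0 ↦ 0  <
P = 1, Q = 1/2 ↦ 1/2  <
P = 1, Q = 1 ↦ 1  ≥
So 1 of the 9 assignments meets the threshold.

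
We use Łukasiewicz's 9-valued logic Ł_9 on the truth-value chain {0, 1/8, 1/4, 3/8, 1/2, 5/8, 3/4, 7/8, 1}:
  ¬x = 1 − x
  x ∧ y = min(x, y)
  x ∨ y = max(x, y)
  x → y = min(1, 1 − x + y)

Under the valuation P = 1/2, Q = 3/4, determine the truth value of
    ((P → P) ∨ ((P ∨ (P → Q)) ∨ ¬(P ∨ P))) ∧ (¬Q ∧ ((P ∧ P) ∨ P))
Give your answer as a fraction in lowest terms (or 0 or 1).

1/4

P → P = 1/2 → 1/2 = 1
P → Q = 1/2 → 3/4 = 1
P ∨ (P → Q) = 1/2 ∨ 1 = 1
P ∨ P = 1/2 ∨ 1/2 = 1/2
¬(P ∨ P) = ¬1/2 = 1/2
(P ∨ (P → Q)) ∨ ¬(P ∨ P) = 1 ∨ 1/2 = 1
(P → P) ∨ ((P ∨ (P → Q)) ∨ ¬(P ∨ P)) = 1 ∨ 1 = 1
¬Q = ¬3/4 = 1/4
P ∧ P = 1/2 ∧ 1/2 = 1/2
(P ∧ P) ∨ P = 1/2 ∨ 1/2 = 1/2
¬Q ∧ ((P ∧ P) ∨ P) = 1/4 ∧ 1/2 = 1/4
((P → P) ∨ ((P ∨ (P → Q)) ∨ ¬(P ∨ P))) ∧ (¬Q ∧ ((P ∧ P) ∨ P)) = 1 ∧ 1/4 = 1/4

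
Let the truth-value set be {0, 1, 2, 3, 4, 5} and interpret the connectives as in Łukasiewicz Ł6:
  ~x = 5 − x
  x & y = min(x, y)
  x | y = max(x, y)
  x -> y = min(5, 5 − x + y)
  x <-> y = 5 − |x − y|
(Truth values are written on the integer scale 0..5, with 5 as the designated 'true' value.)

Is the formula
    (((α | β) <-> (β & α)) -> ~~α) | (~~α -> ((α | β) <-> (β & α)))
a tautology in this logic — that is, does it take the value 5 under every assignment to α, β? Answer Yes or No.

At α = 3, β = 1, for instance:
α | β = 3 | 1 = 3
β & α = 1 & 3 = 1
(α | β) <-> (β & α) = 3 <-> 1 = 3
~α = ~3 = 2
~~α = ~2 = 3
((α | β) <-> (β & α)) -> ~~α = 3 -> 3 = 5
~~α -> ((α | β) <-> (β & α)) = 3 -> 3 = 5
(((α | β) <-> (β & α)) -> ~~α) | (~~α -> ((α | β) <-> (β & α))) = 5 | 5 = 5
and checking the remaining 35 assignments likewise gives ≥ 5 in every case.

Yes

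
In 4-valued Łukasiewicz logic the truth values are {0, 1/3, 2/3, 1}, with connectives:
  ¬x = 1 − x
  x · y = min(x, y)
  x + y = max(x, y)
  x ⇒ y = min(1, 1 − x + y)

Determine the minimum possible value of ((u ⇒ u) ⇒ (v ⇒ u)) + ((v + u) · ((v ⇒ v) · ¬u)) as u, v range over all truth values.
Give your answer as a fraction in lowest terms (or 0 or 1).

2/3

Take u = 0, v = 1/3:
u ⇒ u = 0 ⇒ 0 = 1
v ⇒ u = 1/3 ⇒ 0 = 2/3
(u ⇒ u) ⇒ (v ⇒ u) = 1 ⇒ 2/3 = 2/3
v + u = 1/3 + 0 = 1/3
v ⇒ v = 1/3 ⇒ 1/3 = 1
¬u = ¬0 = 1
(v ⇒ v) · ¬u = 1 · 1 = 1
(v + u) · ((v ⇒ v) · ¬u) = 1/3 · 1 = 1/3
((u ⇒ u) ⇒ (v ⇒ u)) + ((v + u) · ((v ⇒ v) · ¬u)) = 2/3 + 1/3 = 2/3
No assignment yields a value below 2/3, so this is the minimum.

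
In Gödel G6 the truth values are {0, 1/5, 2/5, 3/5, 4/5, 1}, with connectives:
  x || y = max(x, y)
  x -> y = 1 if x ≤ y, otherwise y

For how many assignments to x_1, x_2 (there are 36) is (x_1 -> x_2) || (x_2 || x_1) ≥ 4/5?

value 1: 26 assignments (counts)
value 4/5: 4 assignments (counts)
value 3/5: 3 assignments
value 2/5: 2 assignments
value 1/5: 1 assignment
So 30 of the 36 assignments meet the threshold.

30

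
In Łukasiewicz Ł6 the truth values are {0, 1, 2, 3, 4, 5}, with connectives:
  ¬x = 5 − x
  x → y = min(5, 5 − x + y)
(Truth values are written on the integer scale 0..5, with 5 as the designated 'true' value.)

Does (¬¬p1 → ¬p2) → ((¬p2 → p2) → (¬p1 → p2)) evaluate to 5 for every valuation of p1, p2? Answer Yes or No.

No

Counterexample: take p1 = 0, p2 = 1.
¬p1 = ¬0 = 5
¬¬p1 = ¬5 = 0
¬p2 = ¬1 = 4
¬¬p1 → ¬p2 = 0 → 4 = 5
¬p2 = ¬1 = 4
¬p2 → p2 = 4 → 1 = 2
¬p1 = ¬0 = 5
¬p1 → p2 = 5 → 1 = 1
(¬p2 → p2) → (¬p1 → p2) = 2 → 1 = 4
(¬¬p1 → ¬p2) → ((¬p2 → p2) → (¬p1 → p2)) = 5 → 4 = 4
This gives 4 ≠ 5.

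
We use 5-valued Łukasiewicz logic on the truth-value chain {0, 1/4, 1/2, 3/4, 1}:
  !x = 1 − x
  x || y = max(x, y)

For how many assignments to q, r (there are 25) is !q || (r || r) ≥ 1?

value 1: 9 assignments (counts)
value 3/4: 7 assignments
value 1/2: 5 assignments
value 1/4: 3 assignments
value 0: 1 assignment
So 9 of the 25 assignments meet the threshold.

9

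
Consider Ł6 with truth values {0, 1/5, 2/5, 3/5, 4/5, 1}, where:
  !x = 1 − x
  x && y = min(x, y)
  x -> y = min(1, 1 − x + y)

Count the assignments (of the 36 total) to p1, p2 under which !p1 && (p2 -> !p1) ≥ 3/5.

18

value 1: 6 assignments (counts)
value 4/5: 6 assignments (counts)
value 3/5: 6 assignments (counts)
value 2/5: 6 assignments
value 1/5: 6 assignments
value 0: 6 assignments
So 18 of the 36 assignments meet the threshold.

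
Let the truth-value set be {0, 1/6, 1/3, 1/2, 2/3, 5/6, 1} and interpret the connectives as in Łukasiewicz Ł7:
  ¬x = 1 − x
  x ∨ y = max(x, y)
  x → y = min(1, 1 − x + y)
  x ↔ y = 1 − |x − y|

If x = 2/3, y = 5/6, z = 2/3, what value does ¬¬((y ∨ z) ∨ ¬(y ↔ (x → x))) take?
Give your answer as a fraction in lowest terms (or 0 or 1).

5/6

y ∨ z = 5/6 ∨ 2/3 = 5/6
x → x = 2/3 → 2/3 = 1
y ↔ (x → x) = 5/6 ↔ 1 = 5/6
¬(y ↔ (x → x)) = ¬5/6 = 1/6
(y ∨ z) ∨ ¬(y ↔ (x → x)) = 5/6 ∨ 1/6 = 5/6
¬((y ∨ z) ∨ ¬(y ↔ (x → x))) = ¬5/6 = 1/6
¬¬((y ∨ z) ∨ ¬(y ↔ (x → x))) = ¬1/6 = 5/6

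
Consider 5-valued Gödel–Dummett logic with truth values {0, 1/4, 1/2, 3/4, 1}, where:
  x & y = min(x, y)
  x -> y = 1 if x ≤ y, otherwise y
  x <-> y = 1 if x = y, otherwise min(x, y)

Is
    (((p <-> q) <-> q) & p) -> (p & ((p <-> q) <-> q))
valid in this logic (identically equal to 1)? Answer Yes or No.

Yes

At p = 1/4, q = 3/4, for instance:
p <-> q = 1/4 <-> 3/4 = 1/4
(p <-> q) <-> q = 1/4 <-> 3/4 = 1/4
((p <-> q) <-> q) & p = 1/4 & 1/4 = 1/4
p & ((p <-> q) <-> q) = 1/4 & 1/4 = 1/4
(((p <-> q) <-> q) & p) -> (p & ((p <-> q) <-> q)) = 1/4 -> 1/4 = 1
and checking the remaining 24 assignments likewise gives ≥ 1 in every case.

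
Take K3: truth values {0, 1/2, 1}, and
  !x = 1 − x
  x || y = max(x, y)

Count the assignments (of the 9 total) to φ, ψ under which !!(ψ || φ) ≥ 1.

φ = 0, ψ = 0 ↦ 0  <
φ = 0, ψ = 1/2 ↦ 1/2  <
φ = 0, ψ = 1 ↦ 1  ≥
φ = 1/2, ψ = 0 ↦ 1/2  <
φ = 1/2, ψ = 1/2 ↦ 1/2  <
φ = 1/2, ψ = 1 ↦ 1  ≥
φ = 1, ψ = 0 ↦ 1  ≥
φ = 1, ψ = 1/2 ↦ 1  ≥
φ = 1, ψ = 1 ↦ 1  ≥
So 5 of the 9 assignments meet the threshold.

5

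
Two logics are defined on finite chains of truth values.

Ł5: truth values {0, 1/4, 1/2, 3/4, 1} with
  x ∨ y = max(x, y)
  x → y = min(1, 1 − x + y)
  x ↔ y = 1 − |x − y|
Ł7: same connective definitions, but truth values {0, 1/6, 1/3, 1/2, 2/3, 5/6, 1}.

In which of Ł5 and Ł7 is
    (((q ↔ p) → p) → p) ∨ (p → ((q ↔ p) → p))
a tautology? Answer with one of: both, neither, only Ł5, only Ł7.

In Ł5: every assignment gives 1 — tautology.
In Ł7: every assignment gives 1 — tautology.

both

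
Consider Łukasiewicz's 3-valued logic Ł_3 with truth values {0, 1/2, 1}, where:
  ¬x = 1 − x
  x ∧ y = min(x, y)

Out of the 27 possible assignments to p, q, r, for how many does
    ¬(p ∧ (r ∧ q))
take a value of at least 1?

value 1: 19 assignments (counts)
value 1/2: 7 assignments
value 0: 1 assignment
So 19 of the 27 assignments meet the threshold.

19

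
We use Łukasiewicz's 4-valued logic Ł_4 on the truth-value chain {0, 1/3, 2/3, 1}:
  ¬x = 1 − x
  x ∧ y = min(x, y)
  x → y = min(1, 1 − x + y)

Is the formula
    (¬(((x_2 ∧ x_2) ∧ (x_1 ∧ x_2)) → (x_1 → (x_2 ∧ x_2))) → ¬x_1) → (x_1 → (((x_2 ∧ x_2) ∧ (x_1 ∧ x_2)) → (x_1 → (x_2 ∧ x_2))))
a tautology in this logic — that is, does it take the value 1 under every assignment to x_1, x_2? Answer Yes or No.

x_1 = 0, x_2 = 0 ↦ 1
x_1 = 0, x_2 = 1/3 ↦ 1
x_1 = 0, x_2 = 2/3 ↦ 1
x_1 = 0, x_2 = 1 ↦ 1
x_1 = 1/3, x_2 = 0 ↦ 1
x_1 = 1/3, x_2 = 1/3 ↦ 1
x_1 = 1/3, x_2 = 2/3 ↦ 1
x_1 = 1/3, x_2 = 1 ↦ 1
x_1 = 2/3, x_2 = 0 ↦ 1
x_1 = 2/3, x_2 = 1/3 ↦ 1
x_1 = 2/3, x_2 = 2/3 ↦ 1
x_1 = 2/3, x_2 = 1 ↦ 1
x_1 = 1, x_2 = 0 ↦ 1
x_1 = 1, x_2 = 1/3 ↦ 1
x_1 = 1, x_2 = 2/3 ↦ 1
x_1 = 1, x_2 = 1 ↦ 1
Every assignment gives a value ≥ 1.

Yes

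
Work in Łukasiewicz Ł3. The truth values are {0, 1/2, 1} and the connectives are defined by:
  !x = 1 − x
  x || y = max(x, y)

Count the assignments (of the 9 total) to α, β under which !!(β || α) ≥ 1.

α = 0, β = 0 ↦ 0  <
α = 0, β = 1/2 ↦ 1/2  <
α = 0, β = 1 ↦ 1  ≥
α = 1/2, β = 0 ↦ 1/2  <
α = 1/2, β = 1/2 ↦ 1/2  <
α = 1/2, β = 1 ↦ 1  ≥
α = 1, β = 0 ↦ 1  ≥
α = 1, β = 1/2 ↦ 1  ≥
α = 1, β = 1 ↦ 1  ≥
So 5 of the 9 assignments meet the threshold.

5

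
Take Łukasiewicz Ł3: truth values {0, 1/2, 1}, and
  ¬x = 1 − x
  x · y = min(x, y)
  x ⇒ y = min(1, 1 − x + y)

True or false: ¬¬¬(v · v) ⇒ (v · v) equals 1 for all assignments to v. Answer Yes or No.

No

Counterexample: take v = 0.
v · v = 0 · 0 = 0
¬(v · v) = ¬0 = 1
¬¬(v · v) = ¬1 = 0
¬¬¬(v · v) = ¬0 = 1
v · v = 0 · 0 = 0
¬¬¬(v · v) ⇒ (v · v) = 1 ⇒ 0 = 0
This gives 0 ≠ 1.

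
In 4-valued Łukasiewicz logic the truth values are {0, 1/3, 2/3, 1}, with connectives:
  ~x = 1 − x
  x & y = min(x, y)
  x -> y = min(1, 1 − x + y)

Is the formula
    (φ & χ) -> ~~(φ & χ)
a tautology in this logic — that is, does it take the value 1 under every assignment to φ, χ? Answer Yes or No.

Yes

φ = 0, χ = 0 ↦ 1
φ = 0, χ = 1/3 ↦ 1
φ = 0, χ = 2/3 ↦ 1
φ = 0, χ = 1 ↦ 1
φ = 1/3, χ = 0 ↦ 1
φ = 1/3, χ = 1/3 ↦ 1
φ = 1/3, χ = 2/3 ↦ 1
φ = 1/3, χ = 1 ↦ 1
φ = 2/3, χ = 0 ↦ 1
φ = 2/3, χ = 1/3 ↦ 1
φ = 2/3, χ = 2/3 ↦ 1
φ = 2/3, χ = 1 ↦ 1
φ = 1, χ = 0 ↦ 1
φ = 1, χ = 1/3 ↦ 1
φ = 1, χ = 2/3 ↦ 1
φ = 1, χ = 1 ↦ 1
Every assignment gives a value ≥ 1.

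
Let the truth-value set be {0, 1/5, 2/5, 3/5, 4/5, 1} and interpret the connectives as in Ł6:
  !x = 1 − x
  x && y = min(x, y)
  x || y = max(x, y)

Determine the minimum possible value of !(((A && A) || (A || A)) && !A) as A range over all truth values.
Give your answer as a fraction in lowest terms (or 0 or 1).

Take A = 2/5:
A && A = 2/5 && 2/5 = 2/5
A || A = 2/5 || 2/5 = 2/5
(A && A) || (A || A) = 2/5 || 2/5 = 2/5
!A = !2/5 = 3/5
((A && A) || (A || A)) && !A = 2/5 && 3/5 = 2/5
!(((A && A) || (A || A)) && !A) = !2/5 = 3/5
No assignment yields a value below 3/5, so this is the minimum.

3/5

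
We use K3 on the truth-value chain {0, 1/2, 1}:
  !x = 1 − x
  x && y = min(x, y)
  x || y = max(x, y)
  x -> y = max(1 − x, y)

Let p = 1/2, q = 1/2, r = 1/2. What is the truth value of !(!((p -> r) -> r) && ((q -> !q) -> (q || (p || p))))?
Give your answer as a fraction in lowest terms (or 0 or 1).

p -> r = 1/2 -> 1/2 = 1/2
(p -> r) -> r = 1/2 -> 1/2 = 1/2
!((p -> r) -> r) = !1/2 = 1/2
!q = !1/2 = 1/2
q -> !q = 1/2 -> 1/2 = 1/2
p || p = 1/2 || 1/2 = 1/2
q || (p || p) = 1/2 || 1/2 = 1/2
(q -> !q) -> (q || (p || p)) = 1/2 -> 1/2 = 1/2
!((p -> r) -> r) && ((q -> !q) -> (q || (p || p))) = 1/2 && 1/2 = 1/2
!(!((p -> r) -> r) && ((q -> !q) -> (q || (p || p)))) = !1/2 = 1/2

1/2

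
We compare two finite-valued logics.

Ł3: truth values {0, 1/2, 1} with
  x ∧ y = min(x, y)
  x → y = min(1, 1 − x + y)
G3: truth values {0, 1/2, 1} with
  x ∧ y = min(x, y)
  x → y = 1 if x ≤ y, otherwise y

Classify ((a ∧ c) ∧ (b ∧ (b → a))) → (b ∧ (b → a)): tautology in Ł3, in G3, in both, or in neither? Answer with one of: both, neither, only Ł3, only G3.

In Ł3: every assignment gives 1 — tautology.
In G3: every assignment gives 1 — tautology.

both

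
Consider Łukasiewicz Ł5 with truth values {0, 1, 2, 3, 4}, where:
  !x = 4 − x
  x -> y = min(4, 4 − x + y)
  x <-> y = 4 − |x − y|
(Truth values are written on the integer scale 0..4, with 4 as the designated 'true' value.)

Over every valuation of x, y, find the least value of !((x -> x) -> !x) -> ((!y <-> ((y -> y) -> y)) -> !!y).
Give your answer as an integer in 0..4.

2

Take x = 4, y = 2:
x -> x = 4 -> 4 = 4
!x = !4 = 0
(x -> x) -> !x = 4 -> 0 = 0
!((x -> x) -> !x) = !0 = 4
!y = !2 = 2
y -> y = 2 -> 2 = 4
(y -> y) -> y = 4 -> 2 = 2
!y <-> ((y -> y) -> y) = 2 <-> 2 = 4
!y = !2 = 2
!!y = !2 = 2
(!y <-> ((y -> y) -> y)) -> !!y = 4 -> 2 = 2
!((x -> x) -> !x) -> ((!y <-> ((y -> y) -> y)) -> !!y) = 4 -> 2 = 2
No assignment yields a value below 2, so this is the minimum.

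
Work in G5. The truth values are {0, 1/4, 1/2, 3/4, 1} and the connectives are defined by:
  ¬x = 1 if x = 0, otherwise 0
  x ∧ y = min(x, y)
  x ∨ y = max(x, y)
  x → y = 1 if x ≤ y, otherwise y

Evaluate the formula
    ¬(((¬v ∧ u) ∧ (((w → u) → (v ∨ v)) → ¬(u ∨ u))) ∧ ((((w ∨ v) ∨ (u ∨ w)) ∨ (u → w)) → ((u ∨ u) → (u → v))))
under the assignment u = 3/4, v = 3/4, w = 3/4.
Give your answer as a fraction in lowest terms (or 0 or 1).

¬v = ¬3/4 = 0
¬v ∧ u = 0 ∧ 3/4 = 0
w → u = 3/4 → 3/4 = 1
v ∨ v = 3/4 ∨ 3/4 = 3/4
(w → u) → (v ∨ v) = 1 → 3/4 = 3/4
u ∨ u = 3/4 ∨ 3/4 = 3/4
¬(u ∨ u) = ¬3/4 = 0
((w → u) → (v ∨ v)) → ¬(u ∨ u) = 3/4 → 0 = 0
(¬v ∧ u) ∧ (((w → u) → (v ∨ v)) → ¬(u ∨ u)) = 0 ∧ 0 = 0
w ∨ v = 3/4 ∨ 3/4 = 3/4
u ∨ w = 3/4 ∨ 3/4 = 3/4
(w ∨ v) ∨ (u ∨ w) = 3/4 ∨ 3/4 = 3/4
u → w = 3/4 → 3/4 = 1
((w ∨ v) ∨ (u ∨ w)) ∨ (u → w) = 3/4 ∨ 1 = 1
u ∨ u = 3/4 ∨ 3/4 = 3/4
u → v = 3/4 → 3/4 = 1
(u ∨ u) → (u → v) = 3/4 → 1 = 1
(((w ∨ v) ∨ (u ∨ w)) ∨ (u → w)) → ((u ∨ u) → (u → v)) = 1 → 1 = 1
((¬v ∧ u) ∧ (((w → u) → (v ∨ v)) → ¬(u ∨ u))) ∧ ((((w ∨ v) ∨ (u ∨ w)) ∨ (u → w)) → ((u ∨ u) → (u → v))) = 0 ∧ 1 = 0
¬(((¬v ∧ u) ∧ (((w → u) → (v ∨ v)) → ¬(u ∨ u))) ∧ ((((w ∨ v) ∨ (u ∨ w)) ∨ (u → w)) → ((u ∨ u) → (u → v)))) = ¬0 = 1

1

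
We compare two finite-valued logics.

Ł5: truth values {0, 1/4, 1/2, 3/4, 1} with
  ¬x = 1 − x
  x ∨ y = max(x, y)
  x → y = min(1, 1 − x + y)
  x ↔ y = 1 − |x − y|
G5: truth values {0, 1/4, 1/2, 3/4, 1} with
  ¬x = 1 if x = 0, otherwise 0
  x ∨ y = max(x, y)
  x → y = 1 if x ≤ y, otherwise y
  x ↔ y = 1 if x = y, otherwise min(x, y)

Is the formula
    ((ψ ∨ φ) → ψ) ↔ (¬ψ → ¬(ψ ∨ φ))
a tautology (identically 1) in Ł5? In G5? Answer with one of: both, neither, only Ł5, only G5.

only Ł5

In Ł5: every assignment gives 1 — tautology.
In G5: at φ = 1/2, ψ = 1/4 the value is 1/4 — not a tautology.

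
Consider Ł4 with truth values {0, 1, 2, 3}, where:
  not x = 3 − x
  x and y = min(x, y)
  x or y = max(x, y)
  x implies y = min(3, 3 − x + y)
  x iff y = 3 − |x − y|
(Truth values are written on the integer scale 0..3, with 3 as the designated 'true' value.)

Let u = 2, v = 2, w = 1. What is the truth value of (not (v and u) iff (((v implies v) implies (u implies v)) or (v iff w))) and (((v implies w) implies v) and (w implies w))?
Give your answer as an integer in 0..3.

v and u = 2 and 2 = 2
not (v and u) = not 2 = 1
v implies v = 2 implies 2 = 3
u implies v = 2 implies 2 = 3
(v implies v) implies (u implies v) = 3 implies 3 = 3
v iff w = 2 iff 1 = 2
((v implies v) implies (u implies v)) or (v iff w) = 3 or 2 = 3
not (v and u) iff (((v implies v) implies (u implies v)) or (v iff w)) = 1 iff 3 = 1
v implies w = 2 implies 1 = 2
(v implies w) implies v = 2 implies 2 = 3
w implies w = 1 implies 1 = 3
((v implies w) implies v) and (w implies w) = 3 and 3 = 3
(not (v and u) iff (((v implies v) implies (u implies v)) or (v iff w))) and (((v implies w) implies v) and (w implies w)) = 1 and 3 = 1

1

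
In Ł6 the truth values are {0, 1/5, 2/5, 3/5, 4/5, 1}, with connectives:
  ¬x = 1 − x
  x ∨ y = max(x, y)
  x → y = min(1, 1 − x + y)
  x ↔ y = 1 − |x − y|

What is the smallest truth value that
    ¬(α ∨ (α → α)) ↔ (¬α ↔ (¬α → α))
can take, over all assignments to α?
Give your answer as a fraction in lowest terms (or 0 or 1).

1/5

Take α = 2/5:
α → α = 2/5 → 2/5 = 1
α ∨ (α → α) = 2/5 ∨ 1 = 1
¬(α ∨ (α → α)) = ¬1 = 0
¬α = ¬2/5 = 3/5
¬α = ¬2/5 = 3/5
¬α → α = 3/5 → 2/5 = 4/5
¬α ↔ (¬α → α) = 3/5 ↔ 4/5 = 4/5
¬(α ∨ (α → α)) ↔ (¬α ↔ (¬α → α)) = 0 ↔ 4/5 = 1/5
No assignment yields a value below 1/5, so this is the minimum.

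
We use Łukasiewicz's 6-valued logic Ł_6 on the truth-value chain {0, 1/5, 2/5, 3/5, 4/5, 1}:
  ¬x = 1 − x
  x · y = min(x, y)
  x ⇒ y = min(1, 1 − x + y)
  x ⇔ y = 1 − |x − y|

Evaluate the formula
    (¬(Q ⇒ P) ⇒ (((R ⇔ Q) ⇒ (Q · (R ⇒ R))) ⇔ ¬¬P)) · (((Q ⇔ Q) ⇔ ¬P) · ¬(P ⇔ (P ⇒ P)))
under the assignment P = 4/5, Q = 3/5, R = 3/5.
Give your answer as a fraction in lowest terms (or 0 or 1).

1/5

Q ⇒ P = 3/5 ⇒ 4/5 = 1
¬(Q ⇒ P) = ¬1 = 0
R ⇔ Q = 3/5 ⇔ 3/5 = 1
R ⇒ R = 3/5 ⇒ 3/5 = 1
Q · (R ⇒ R) = 3/5 · 1 = 3/5
(R ⇔ Q) ⇒ (Q · (R ⇒ R)) = 1 ⇒ 3/5 = 3/5
¬P = ¬4/5 = 1/5
¬¬P = ¬1/5 = 4/5
((R ⇔ Q) ⇒ (Q · (R ⇒ R))) ⇔ ¬¬P = 3/5 ⇔ 4/5 = 4/5
¬(Q ⇒ P) ⇒ (((R ⇔ Q) ⇒ (Q · (R ⇒ R))) ⇔ ¬¬P) = 0 ⇒ 4/5 = 1
Q ⇔ Q = 3/5 ⇔ 3/5 = 1
¬P = ¬4/5 = 1/5
(Q ⇔ Q) ⇔ ¬P = 1 ⇔ 1/5 = 1/5
P ⇒ P = 4/5 ⇒ 4/5 = 1
P ⇔ (P ⇒ P) = 4/5 ⇔ 1 = 4/5
¬(P ⇔ (P ⇒ P)) = ¬4/5 = 1/5
((Q ⇔ Q) ⇔ ¬P) · ¬(P ⇔ (P ⇒ P)) = 1/5 · 1/5 = 1/5
(¬(Q ⇒ P) ⇒ (((R ⇔ Q) ⇒ (Q · (R ⇒ R))) ⇔ ¬¬P)) · (((Q ⇔ Q) ⇔ ¬P) · ¬(P ⇔ (P ⇒ P))) = 1 · 1/5 = 1/5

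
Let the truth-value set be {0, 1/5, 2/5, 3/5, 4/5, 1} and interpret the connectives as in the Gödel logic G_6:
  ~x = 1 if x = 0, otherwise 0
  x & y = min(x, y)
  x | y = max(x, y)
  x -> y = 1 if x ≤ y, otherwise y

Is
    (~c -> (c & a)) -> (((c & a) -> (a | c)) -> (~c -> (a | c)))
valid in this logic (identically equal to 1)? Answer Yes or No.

At a = 2/5, c = 3/5, for instance:
~c = ~3/5 = 0
c & a = 3/5 & 2/5 = 2/5
~c -> (c & a) = 0 -> 2/5 = 1
a | c = 2/5 | 3/5 = 3/5
(c & a) -> (a | c) = 2/5 -> 3/5 = 1
~c -> (a | c) = 0 -> 3/5 = 1
((c & a) -> (a | c)) -> (~c -> (a | c)) = 1 -> 1 = 1
(~c -> (c & a)) -> (((c & a) -> (a | c)) -> (~c -> (a | c))) = 1 -> 1 = 1
and checking the remaining 35 assignments likewise gives ≥ 1 in every case.

Yes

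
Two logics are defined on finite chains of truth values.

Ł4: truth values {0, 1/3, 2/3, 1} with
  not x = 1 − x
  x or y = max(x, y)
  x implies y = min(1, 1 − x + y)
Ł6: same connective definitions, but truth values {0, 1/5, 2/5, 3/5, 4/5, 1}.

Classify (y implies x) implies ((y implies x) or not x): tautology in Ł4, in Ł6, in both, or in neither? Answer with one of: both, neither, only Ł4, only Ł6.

both

In Ł4: every assignment gives 1 — tautology.
In Ł6: every assignment gives 1 — tautology.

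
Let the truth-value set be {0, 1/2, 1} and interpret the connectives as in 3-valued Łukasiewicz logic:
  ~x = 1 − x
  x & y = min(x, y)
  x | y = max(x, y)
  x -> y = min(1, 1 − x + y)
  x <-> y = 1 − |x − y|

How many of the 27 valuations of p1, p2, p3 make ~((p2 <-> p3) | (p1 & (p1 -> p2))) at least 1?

value 1: 3 assignments (counts)
value 1/2: 13 assignments
value 0: 11 assignments
So 3 of the 27 assignments meet the threshold.

3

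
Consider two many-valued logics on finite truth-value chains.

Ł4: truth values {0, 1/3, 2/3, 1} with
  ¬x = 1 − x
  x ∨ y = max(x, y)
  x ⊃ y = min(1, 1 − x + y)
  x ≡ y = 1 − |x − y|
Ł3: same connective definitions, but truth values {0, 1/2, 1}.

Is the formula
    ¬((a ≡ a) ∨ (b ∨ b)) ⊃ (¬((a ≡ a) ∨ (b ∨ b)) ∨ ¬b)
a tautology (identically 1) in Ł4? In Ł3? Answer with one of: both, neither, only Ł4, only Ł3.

In Ł4: every assignment gives 1 — tautology.
In Ł3: every assignment gives 1 — tautology.

both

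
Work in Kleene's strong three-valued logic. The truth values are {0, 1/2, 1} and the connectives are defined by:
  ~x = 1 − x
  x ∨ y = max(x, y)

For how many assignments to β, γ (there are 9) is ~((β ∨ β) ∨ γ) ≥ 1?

β = 0, γ = 0 ↦ 1  ≥
β = 0, γ = 1/2 ↦ 1/2  <
β = 0, γ = 1 ↦ 0  <
β = 1/2, γ = 0 ↦ 1/2  <
β = 1/2, γ = 1/2 ↦ 1/2  <
β = 1/2, γ = 1 ↦ 0  <
β = 1, γ = 0 ↦ 0  <
β = 1, γ = 1/2 ↦ 0  <
β = 1, γ = 1 ↦ 0  <
So 1 of the 9 assignments meets the threshold.

1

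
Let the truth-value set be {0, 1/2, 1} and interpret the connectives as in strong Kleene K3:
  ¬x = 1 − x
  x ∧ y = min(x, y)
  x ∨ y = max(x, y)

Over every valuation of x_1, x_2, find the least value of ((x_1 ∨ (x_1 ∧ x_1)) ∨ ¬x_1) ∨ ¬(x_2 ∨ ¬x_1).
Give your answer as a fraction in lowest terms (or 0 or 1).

Take x_1 = 1/2, x_2 = 0:
x_1 ∧ x_1 = 1/2 ∧ 1/2 = 1/2
x_1 ∨ (x_1 ∧ x_1) = 1/2 ∨ 1/2 = 1/2
¬x_1 = ¬1/2 = 1/2
(x_1 ∨ (x_1 ∧ x_1)) ∨ ¬x_1 = 1/2 ∨ 1/2 = 1/2
¬x_1 = ¬1/2 = 1/2
x_2 ∨ ¬x_1 = 0 ∨ 1/2 = 1/2
¬(x_2 ∨ ¬x_1) = ¬1/2 = 1/2
((x_1 ∨ (x_1 ∧ x_1)) ∨ ¬x_1) ∨ ¬(x_2 ∨ ¬x_1) = 1/2 ∨ 1/2 = 1/2
No assignment yields a value below 1/2, so this is the minimum.

1/2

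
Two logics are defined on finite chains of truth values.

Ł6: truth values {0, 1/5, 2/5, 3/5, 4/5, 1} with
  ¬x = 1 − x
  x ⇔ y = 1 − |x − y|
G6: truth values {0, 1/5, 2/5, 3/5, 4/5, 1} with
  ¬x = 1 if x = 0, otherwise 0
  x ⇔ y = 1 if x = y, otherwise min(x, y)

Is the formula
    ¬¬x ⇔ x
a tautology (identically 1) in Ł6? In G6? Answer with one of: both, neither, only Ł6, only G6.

In Ł6: every assignment gives 1 — tautology.
In G6: at x = 1/5 the value is 1/5 — not a tautology.

only Ł6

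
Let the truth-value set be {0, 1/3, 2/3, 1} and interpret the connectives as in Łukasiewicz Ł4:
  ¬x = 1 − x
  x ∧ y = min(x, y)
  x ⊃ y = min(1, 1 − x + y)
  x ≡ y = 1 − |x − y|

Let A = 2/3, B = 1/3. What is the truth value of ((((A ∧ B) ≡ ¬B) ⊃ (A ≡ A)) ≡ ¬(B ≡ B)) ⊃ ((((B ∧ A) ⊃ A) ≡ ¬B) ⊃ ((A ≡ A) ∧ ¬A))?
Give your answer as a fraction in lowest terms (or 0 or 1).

A ∧ B = 2/3 ∧ 1/3 = 1/3
¬B = ¬1/3 = 2/3
(A ∧ B) ≡ ¬B = 1/3 ≡ 2/3 = 2/3
A ≡ A = 2/3 ≡ 2/3 = 1
((A ∧ B) ≡ ¬B) ⊃ (A ≡ A) = 2/3 ⊃ 1 = 1
B ≡ B = 1/3 ≡ 1/3 = 1
¬(B ≡ B) = ¬1 = 0
(((A ∧ B) ≡ ¬B) ⊃ (A ≡ A)) ≡ ¬(B ≡ B) = 1 ≡ 0 = 0
B ∧ A = 1/3 ∧ 2/3 = 1/3
(B ∧ A) ⊃ A = 1/3 ⊃ 2/3 = 1
¬B = ¬1/3 = 2/3
((B ∧ A) ⊃ A) ≡ ¬B = 1 ≡ 2/3 = 2/3
A ≡ A = 2/3 ≡ 2/3 = 1
¬A = ¬2/3 = 1/3
(A ≡ A) ∧ ¬A = 1 ∧ 1/3 = 1/3
(((B ∧ A) ⊃ A) ≡ ¬B) ⊃ ((A ≡ A) ∧ ¬A) = 2/3 ⊃ 1/3 = 2/3
((((A ∧ B) ≡ ¬B) ⊃ (A ≡ A)) ≡ ¬(B ≡ B)) ⊃ ((((B ∧ A) ⊃ A) ≡ ¬B) ⊃ ((A ≡ A) ∧ ¬A)) = 0 ⊃ 2/3 = 1

1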